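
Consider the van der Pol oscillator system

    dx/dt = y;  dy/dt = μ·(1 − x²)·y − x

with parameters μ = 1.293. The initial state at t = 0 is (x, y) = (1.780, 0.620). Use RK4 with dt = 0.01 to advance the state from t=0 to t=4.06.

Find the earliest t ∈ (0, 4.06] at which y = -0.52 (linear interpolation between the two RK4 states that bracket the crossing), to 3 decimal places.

t = 0.803

t=0.000: state=(1.780, 0.620)
step 1 (dt=0.01): k1=(0.620, -3.518), k2=(0.602, -3.481), k3=(0.603, -3.481), k4=(0.585, -3.443); state += dt/6·(k1+2k2+2k3+k4)
t=0.010: state=(1.786, 0.585)
t=0.020: state=(1.792, 0.551)
t=0.030: state=(1.797, 0.518)
continuing one RK4 step at a time; state shown every 20 steps (Δt=0.2):
t=0.200: state=(1.844, 0.067)
t=0.400: state=(1.824, -0.238)
t=0.600: state=(1.757, -0.408)
t=0.800: state=(1.664, -0.518)
next step: t=0.810: state=(1.659, -0.523) — y has crossed -0.52
linear interpolation between t=0.800 (-0.51845) and t=0.810 (-0.52321) → t≈0.803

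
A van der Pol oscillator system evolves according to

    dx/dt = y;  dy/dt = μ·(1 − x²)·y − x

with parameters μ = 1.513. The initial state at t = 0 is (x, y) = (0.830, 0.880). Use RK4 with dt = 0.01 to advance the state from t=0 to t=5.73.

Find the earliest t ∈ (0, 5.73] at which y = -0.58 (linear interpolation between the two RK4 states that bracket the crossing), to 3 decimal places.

t=0.000: state=(0.830, 0.880)
step 1 (dt=0.01): k1=(0.880, -0.416), k2=(0.878, -0.431), k3=(0.878, -0.431), k4=(0.876, -0.446); state += dt/6·(k1+2k2+2k3+k4)
t=0.010: state=(0.839, 0.876)
t=0.020: state=(0.848, 0.871)
t=0.030: state=(0.856, 0.866)
continuing one RK4 step at a time; state shown every 20 steps (Δt=0.2):
t=0.200: state=(0.994, 0.738)
t=0.400: state=(1.119, 0.504)
t=0.600: state=(1.193, 0.234)
t=0.800: state=(1.214, -0.021)
t=1.000: state=(1.187, -0.244)
t=1.200: state=(1.118, -0.441)
t=1.340: state=(1.047, -0.574)
next step: t=1.350: state=(1.041, -0.584) — y has crossed -0.58
linear interpolation between t=1.340 (-0.57433) and t=1.350 (-0.58398) → t≈1.346

t = 1.346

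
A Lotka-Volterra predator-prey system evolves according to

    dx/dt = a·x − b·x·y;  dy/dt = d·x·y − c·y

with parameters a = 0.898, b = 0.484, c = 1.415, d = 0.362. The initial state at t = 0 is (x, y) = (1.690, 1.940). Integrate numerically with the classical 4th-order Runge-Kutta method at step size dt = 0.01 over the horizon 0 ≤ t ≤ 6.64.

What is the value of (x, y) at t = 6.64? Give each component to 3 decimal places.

t=0.000: state=(1.690, 1.940)
step 1 (dt=0.01): k1=(-0.069, -1.558), k2=(-0.063, -1.552), k3=(-0.063, -1.552), k4=(-0.057, -1.546); state += dt/6·(k1+2k2+2k3+k4)
t=0.010: state=(1.689, 1.924)
t=0.020: state=(1.689, 1.909)
t=0.030: state=(1.688, 1.894)
continuing one RK4 step at a time; state shown every 25 steps (Δt=0.25):
t=0.250: state=(1.710, 1.588)
t=0.500: state=(1.798, 1.306)
t=0.750: state=(1.949, 1.086)
t=1.000: state=(2.162, 0.917)
t=1.250: state=(2.441, 0.793)
t=1.500: state=(2.791, 0.705)
t=1.750: state=(3.220, 0.649)
t=2.000: state=(3.733, 0.624)
t=2.250: state=(4.333, 0.630)
t=2.500: state=(5.013, 0.675)
t=2.750: state=(5.753, 0.771)
t=3.000: state=(6.498, 0.943)
t=3.250: state=(7.141, 1.229)
t=3.500: state=(7.511, 1.679)
t=3.750: state=(7.394, 2.324)
t=4.000: state=(6.670, 3.097)
t=4.250: state=(5.495, 3.778)
t=4.500: state=(4.248, 4.118)
t=4.750: state=(3.232, 4.046)
t=5.000: state=(2.530, 3.678)
t=5.250: state=(2.090, 3.178)
t=5.500: state=(1.838, 2.662)
t=5.750: state=(1.716, 2.193)
t=6.000: state=(1.689, 1.795)
t=6.250: state=(1.736, 1.471)
t=6.500: state=(1.849, 1.214)
t=6.640: state=(1.939, 1.096)

(x, y) = (1.939, 1.096)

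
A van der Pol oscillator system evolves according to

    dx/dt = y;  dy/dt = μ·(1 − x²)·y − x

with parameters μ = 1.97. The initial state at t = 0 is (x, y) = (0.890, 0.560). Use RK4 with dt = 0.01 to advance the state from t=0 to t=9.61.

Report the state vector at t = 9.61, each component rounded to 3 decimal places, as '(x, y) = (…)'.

(x, y) = (-0.833, -3.761)

t=0.000: state=(0.890, 0.560)
step 1 (dt=0.01): k1=(0.560, -0.661), k2=(0.557, -0.670), k3=(0.557, -0.670), k4=(0.553, -0.680); state += dt/6·(k1+2k2+2k3+k4)
t=0.010: state=(0.896, 0.553)
t=0.020: state=(0.901, 0.546)
t=0.030: state=(0.906, 0.539)
continuing one RK4 step at a time; state shown every 50 steps (Δt=0.5):
t=0.500: state=(1.058, 0.079)
t=1.000: state=(0.968, -0.433)
t=1.500: state=(0.602, -1.109)
t=2.000: state=(-0.326, -2.877)
t=2.500: state=(-1.779, -1.506)
t=3.000: state=(-1.938, 0.226)
t=3.500: state=(-1.777, 0.379)
t=4.000: state=(-1.566, 0.470)
t=4.500: state=(-1.296, 0.628)
t=5.000: state=(-0.902, 1.014)
t=5.500: state=(-0.137, 2.327)
t=6.000: state=(1.502, 3.013)
t=6.500: state=(2.017, -0.085)
t=7.000: state=(1.887, -0.342)
t=7.500: state=(1.698, -0.415)
t=8.000: state=(1.466, -0.521)
t=8.500: state=(1.159, -0.739)
t=9.000: state=(0.666, -1.350)
t=9.500: state=(-0.437, -3.375)
t=9.610: state=(-0.833, -3.761)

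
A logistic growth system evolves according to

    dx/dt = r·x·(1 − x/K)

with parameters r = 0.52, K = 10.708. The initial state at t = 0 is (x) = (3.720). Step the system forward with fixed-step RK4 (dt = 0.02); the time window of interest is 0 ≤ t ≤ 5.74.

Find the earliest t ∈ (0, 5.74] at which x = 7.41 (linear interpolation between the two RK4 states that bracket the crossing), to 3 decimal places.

t = 2.769

t=0.000: state=(3.720)
step 1 (dt=0.02): k1=(1.262), k2=(1.264), k3=(1.264), k4=(1.266); state += dt/6·(k1+2k2+2k3+k4)
t=0.020: state=(3.745)
t=0.040: state=(3.771)
t=0.060: state=(3.796)
continuing one RK4 step at a time; state shown every 10 steps (Δt=0.2):
t=0.200: state=(3.976)
t=0.400: state=(4.240)
t=0.600: state=(4.509)
t=0.800: state=(4.782)
t=1.000: state=(5.059)
t=1.200: state=(5.337)
t=1.400: state=(5.615)
t=1.600: state=(5.892)
t=1.800: state=(6.166)
t=2.000: state=(6.435)
t=2.200: state=(6.699)
t=2.400: state=(6.957)
t=2.600: state=(7.206)
t=2.760: state=(7.399)
next step: t=2.780: state=(7.423) — x has crossed 7.41
linear interpolation between t=2.760 (7.39907) and t=2.780 (7.42280) → t≈2.769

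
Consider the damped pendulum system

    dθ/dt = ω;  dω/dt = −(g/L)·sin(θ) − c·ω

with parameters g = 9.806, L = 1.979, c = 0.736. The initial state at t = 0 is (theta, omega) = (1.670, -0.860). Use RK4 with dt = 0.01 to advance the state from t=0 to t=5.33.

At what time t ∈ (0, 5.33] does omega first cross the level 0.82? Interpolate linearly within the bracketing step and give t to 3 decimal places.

t = 1.709

t=0.000: state=(1.670, -0.860)
step 1 (dt=0.01): k1=(-0.860, -4.298), k2=(-0.881, -4.284), k3=(-0.881, -4.284), k4=(-0.903, -4.270); state += dt/6·(k1+2k2+2k3+k4)
t=0.010: state=(1.661, -0.903)
t=0.020: state=(1.652, -0.945)
t=0.030: state=(1.642, -0.988)
continuing one RK4 step at a time; state shown every 20 steps (Δt=0.2):
t=0.200: state=(1.416, -1.661)
t=0.400: state=(1.017, -2.294)
t=0.600: state=(0.519, -2.613)
t=0.800: state=(0.002, -2.482)
t=1.000: state=(-0.445, -1.928)
t=1.200: state=(-0.754, -1.134)
t=1.400: state=(-0.896, -0.293)
t=1.600: state=(-0.876, 0.468)
t=1.700: state=(-0.813, 0.793)
next step: t=1.710: state=(-0.805, 0.823) — omega has crossed 0.82
linear interpolation between t=1.700 (0.79285) and t=1.710 (0.82275) → t≈1.709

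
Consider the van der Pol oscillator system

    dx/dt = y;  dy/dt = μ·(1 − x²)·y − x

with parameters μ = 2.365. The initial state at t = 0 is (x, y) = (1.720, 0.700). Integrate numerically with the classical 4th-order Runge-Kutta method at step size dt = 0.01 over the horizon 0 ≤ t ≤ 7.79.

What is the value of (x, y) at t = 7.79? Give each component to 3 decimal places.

t=0.000: state=(1.720, 0.700)
step 1 (dt=0.01): k1=(0.700, -4.962), k2=(0.675, -4.870), k3=(0.676, -4.871), k4=(0.651, -4.779); state += dt/6·(k1+2k2+2k3+k4)
t=0.010: state=(1.727, 0.651)
t=0.020: state=(1.733, 0.604)
t=0.030: state=(1.739, 0.559)
continuing one RK4 step at a time; state shown every 50 steps (Δt=0.5):
t=0.500: state=(1.738, -0.268)
t=1.000: state=(1.567, -0.397)
t=1.500: state=(1.340, -0.525)
t=2.000: state=(1.016, -0.817)
t=2.500: state=(0.411, -1.854)
t=3.000: state=(-1.210, -4.094)
t=3.500: state=(-2.022, 0.007)
t=4.000: state=(-1.917, 0.285)
t=4.500: state=(-1.763, 0.333)
t=5.000: state=(-1.581, 0.398)
t=5.500: state=(-1.356, 0.516)
t=6.000: state=(-1.040, 0.790)
t=6.500: state=(-0.464, 1.739)
t=7.000: state=(1.087, 4.221)
t=7.500: state=(2.021, 0.058)
t=7.790: state=(1.981, -0.239)

(x, y) = (1.981, -0.239)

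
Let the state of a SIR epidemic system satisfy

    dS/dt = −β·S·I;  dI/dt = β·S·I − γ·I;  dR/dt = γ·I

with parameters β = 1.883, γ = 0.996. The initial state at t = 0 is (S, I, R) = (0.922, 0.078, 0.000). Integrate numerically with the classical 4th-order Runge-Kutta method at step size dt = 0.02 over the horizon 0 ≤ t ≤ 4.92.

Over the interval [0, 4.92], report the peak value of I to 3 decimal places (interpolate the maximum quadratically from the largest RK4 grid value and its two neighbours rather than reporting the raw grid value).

t=0.000: state=(0.922, 0.078, 0.000)
step 1 (dt=0.02): k1=(-0.135, 0.058, 0.078), k2=(-0.136, 0.058, 0.078), k3=(-0.136, 0.058, 0.078), k4=(-0.137, 0.058, 0.079); state += dt/6·(k1+2k2+2k3+k4)
t=0.020: state=(0.919, 0.079, 0.002)
t=0.040: state=(0.917, 0.080, 0.003)
t=0.060: state=(0.914, 0.082, 0.005)
continuing one RK4 step at a time; state shown every 10 steps (Δt=0.2):
t=0.200: state=(0.893, 0.090, 0.017)
t=0.400: state=(0.862, 0.103, 0.036)
t=0.600: state=(0.827, 0.116, 0.058)
t=0.800: state=(0.790, 0.128, 0.082)
t=1.000: state=(0.751, 0.141, 0.109)
t=1.200: state=(0.710, 0.152, 0.138)
t=1.400: state=(0.670, 0.161, 0.169)
t=1.600: state=(0.629, 0.169, 0.202)
t=1.800: state=(0.590, 0.174, 0.236)
t=2.000: state=(0.552, 0.177, 0.271)
t=2.200: state=(0.517, 0.177, 0.306)
t=2.400: state=(0.484, 0.175, 0.341)
t=2.600: state=(0.453, 0.171, 0.376)
t=2.800: state=(0.425, 0.165, 0.409)
t=3.000: state=(0.400, 0.158, 0.442)
t=3.200: state=(0.377, 0.150, 0.472)
t=3.400: state=(0.357, 0.141, 0.501)
t=3.600: state=(0.339, 0.132, 0.529)
t=3.800: state=(0.323, 0.122, 0.554)
t=4.000: state=(0.309, 0.113, 0.577)
t=4.200: state=(0.297, 0.104, 0.599)
t=4.400: state=(0.286, 0.095, 0.619)
t=4.600: state=(0.277, 0.087, 0.637)
t=4.800: state=(0.268, 0.079, 0.653)
t=4.920: state=(0.263, 0.074, 0.662)
largest grid value and its neighbours: I(2.100)=0.17712, I(2.120)=0.17714, I(2.140)=0.17714
parabola through these three points peaks at t≈2.130 with I≈0.17714

max I = 0.177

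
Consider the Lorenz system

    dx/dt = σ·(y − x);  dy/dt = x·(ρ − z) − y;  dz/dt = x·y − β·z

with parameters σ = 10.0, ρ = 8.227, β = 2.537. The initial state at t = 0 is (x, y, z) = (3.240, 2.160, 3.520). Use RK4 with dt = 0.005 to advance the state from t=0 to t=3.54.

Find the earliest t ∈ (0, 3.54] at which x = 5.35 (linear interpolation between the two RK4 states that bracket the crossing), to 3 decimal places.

t = 0.384

t=0.000: state=(3.240, 2.160, 3.520)
step 1 (dt=0.005): k1=(-10.800, 13.091, -1.932), k2=(-10.203, 12.946, -1.873), k3=(-10.221, 12.953, -1.871), k4=(-9.641, 12.815, -1.812); state += dt/6·(k1+2k2+2k3+k4)
t=0.005: state=(3.189, 2.225, 3.511)
t=0.010: state=(3.143, 2.288, 3.502)
t=0.015: state=(3.103, 2.350, 3.494)
continuing one RK4 step at a time; state shown every 40 steps (Δt=0.2):
t=0.200: state=(3.603, 4.432, 3.817)
t=0.380: state=(5.313, 6.193, 6.021)
next step: t=0.385: state=(5.356, 6.219, 6.110) — x has crossed 5.35
linear interpolation between t=0.380 (5.31269) and t=0.385 (5.35627) → t≈0.384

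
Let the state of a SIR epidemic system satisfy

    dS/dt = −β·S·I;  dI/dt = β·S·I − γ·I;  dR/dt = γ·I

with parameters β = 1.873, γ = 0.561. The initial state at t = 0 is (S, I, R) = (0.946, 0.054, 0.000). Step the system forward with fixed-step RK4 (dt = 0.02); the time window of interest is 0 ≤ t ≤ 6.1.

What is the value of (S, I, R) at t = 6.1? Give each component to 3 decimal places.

t=0.000: state=(0.946, 0.054, 0.000)
step 1 (dt=0.02): k1=(-0.096, 0.065, 0.030), k2=(-0.097, 0.066, 0.031), k3=(-0.097, 0.066, 0.031), k4=(-0.098, 0.067, 0.031); state += dt/6·(k1+2k2+2k3+k4)
t=0.020: state=(0.944, 0.055, 0.001)
t=0.040: state=(0.942, 0.057, 0.001)
t=0.060: state=(0.940, 0.058, 0.002)
continuing one RK4 step at a time; state shown every 10 steps (Δt=0.2):
t=0.200: state=(0.925, 0.069, 0.007)
t=0.400: state=(0.898, 0.086, 0.015)
t=0.600: state=(0.866, 0.107, 0.026)
t=0.800: state=(0.829, 0.132, 0.040)
t=1.000: state=(0.785, 0.159, 0.056)
t=1.200: state=(0.735, 0.189, 0.076)
t=1.400: state=(0.681, 0.221, 0.099)
t=1.600: state=(0.623, 0.252, 0.125)
t=1.800: state=(0.564, 0.281, 0.155)
t=2.000: state=(0.505, 0.307, 0.188)
t=2.200: state=(0.448, 0.328, 0.224)
t=2.400: state=(0.395, 0.343, 0.261)
t=2.600: state=(0.347, 0.353, 0.300)
t=2.800: state=(0.304, 0.356, 0.340)
t=3.000: state=(0.266, 0.354, 0.380)
t=3.200: state=(0.233, 0.347, 0.420)
t=3.400: state=(0.205, 0.337, 0.458)
t=3.600: state=(0.181, 0.324, 0.495)
t=3.800: state=(0.161, 0.309, 0.531)
t=4.000: state=(0.144, 0.292, 0.564)
t=4.200: state=(0.129, 0.275, 0.596)
t=4.400: state=(0.117, 0.257, 0.626)
t=4.600: state=(0.107, 0.240, 0.654)
t=4.800: state=(0.098, 0.223, 0.680)
t=5.000: state=(0.090, 0.206, 0.704)
t=5.200: state=(0.084, 0.190, 0.726)
t=5.400: state=(0.078, 0.175, 0.746)
t=5.600: state=(0.073, 0.161, 0.765)
t=5.800: state=(0.069, 0.148, 0.783)
t=6.000: state=(0.066, 0.136, 0.799)
t=6.100: state=(0.064, 0.130, 0.806)

(S, I, R) = (0.064, 0.130, 0.806)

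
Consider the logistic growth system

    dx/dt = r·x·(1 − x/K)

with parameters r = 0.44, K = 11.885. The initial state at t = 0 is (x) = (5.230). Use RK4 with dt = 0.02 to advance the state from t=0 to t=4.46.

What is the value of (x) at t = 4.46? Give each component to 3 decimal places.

t=0.000: state=(5.230)
step 1 (dt=0.02): k1=(1.289), k2=(1.289), k3=(1.289), k4=(1.290); state += dt/6·(k1+2k2+2k3+k4)
t=0.020: state=(5.256)
t=0.040: state=(5.282)
t=0.060: state=(5.307)
continuing one RK4 step at a time; state shown every 10 steps (Δt=0.2):
t=0.200: state=(5.489)
t=0.400: state=(5.750)
t=0.600: state=(6.011)
t=0.800: state=(6.272)
t=1.000: state=(6.532)
t=1.200: state=(6.790)
t=1.400: state=(7.044)
t=1.600: state=(7.294)
t=1.800: state=(7.540)
t=2.000: state=(7.779)
t=2.200: state=(8.012)
t=2.400: state=(8.238)
t=2.600: state=(8.457)
t=2.800: state=(8.668)
t=3.000: state=(8.870)
t=3.200: state=(9.064)
t=3.400: state=(9.249)
t=3.600: state=(9.425)
t=3.800: state=(9.592)
t=4.000: state=(9.750)
t=4.200: state=(9.900)
t=4.400: state=(10.041)
t=4.460: state=(10.082)

(x) = (10.082)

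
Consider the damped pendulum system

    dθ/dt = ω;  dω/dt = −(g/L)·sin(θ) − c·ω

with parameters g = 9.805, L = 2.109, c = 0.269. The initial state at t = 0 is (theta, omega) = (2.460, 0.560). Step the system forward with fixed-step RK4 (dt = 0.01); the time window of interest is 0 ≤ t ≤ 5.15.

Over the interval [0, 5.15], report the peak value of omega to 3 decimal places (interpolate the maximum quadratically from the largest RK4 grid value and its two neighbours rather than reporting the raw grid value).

t=0.000: state=(2.460, 0.560)
step 1 (dt=0.01): k1=(0.560, -3.080), k2=(0.545, -3.065), k3=(0.545, -3.066), k4=(0.529, -3.052); state += dt/6·(k1+2k2+2k3+k4)
t=0.010: state=(2.465, 0.529)
t=0.020: state=(2.471, 0.499)
t=0.030: state=(2.475, 0.469)
continuing one RK4 step at a time; state shown every 20 steps (Δt=0.2):
t=0.200: state=(2.513, -0.014)
t=0.400: state=(2.456, -0.559)
t=0.600: state=(2.287, -1.153)
t=0.800: state=(1.988, -1.849)
t=1.000: state=(1.541, -2.631)
t=1.200: state=(0.940, -3.339)
t=1.400: state=(0.231, -3.656)
t=1.600: state=(-0.479, -3.348)
t=1.800: state=(-1.074, -2.537)
t=2.000: state=(-1.482, -1.539)
t=2.200: state=(-1.690, -0.555)
t=2.400: state=(-1.708, 0.370)
t=2.600: state=(-1.545, 1.253)
t=2.800: state=(-1.211, 2.073)
t=3.000: state=(-0.728, 2.708)
t=3.200: state=(-0.154, 2.949)
t=3.400: state=(0.416, 2.671)
t=3.600: state=(0.886, 1.977)
t=3.800: state=(1.195, 1.089)
t=4.000: state=(1.320, 0.167)
t=4.200: state=(1.264, -0.716)
t=4.400: state=(1.040, -1.508)
t=4.600: state=(0.673, -2.114)
t=4.800: state=(0.216, -2.391)
t=5.000: state=(-0.255, -2.244)
t=5.150: state=(-0.566, -1.881)
largest grid value and its neighbours: omega(3.180)=2.94752, omega(3.190)=2.94875, omega(3.200)=2.94862
parabola through these three points peaks at t≈3.194 with omega≈2.94886

max omega = 2.949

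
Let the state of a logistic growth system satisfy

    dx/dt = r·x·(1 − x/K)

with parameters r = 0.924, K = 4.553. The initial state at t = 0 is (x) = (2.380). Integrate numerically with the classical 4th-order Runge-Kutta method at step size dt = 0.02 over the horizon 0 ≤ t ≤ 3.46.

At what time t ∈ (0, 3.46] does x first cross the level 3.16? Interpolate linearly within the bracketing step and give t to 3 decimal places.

t=0.000: state=(2.380)
step 1 (dt=0.02): k1=(1.050), k2=(1.049), k3=(1.049), k4=(1.049); state += dt/6·(k1+2k2+2k3+k4)
t=0.020: state=(2.401)
t=0.040: state=(2.422)
t=0.060: state=(2.443)
continuing one RK4 step at a time; state shown every 10 steps (Δt=0.2):
t=0.200: state=(2.588)
t=0.400: state=(2.792)
t=0.600: state=(2.987)
t=0.780: state=(3.153)
next step: t=0.800: state=(3.171) — x has crossed 3.16
linear interpolation between t=0.780 (3.15283) and t=0.800 (3.17069) → t≈0.788

t = 0.788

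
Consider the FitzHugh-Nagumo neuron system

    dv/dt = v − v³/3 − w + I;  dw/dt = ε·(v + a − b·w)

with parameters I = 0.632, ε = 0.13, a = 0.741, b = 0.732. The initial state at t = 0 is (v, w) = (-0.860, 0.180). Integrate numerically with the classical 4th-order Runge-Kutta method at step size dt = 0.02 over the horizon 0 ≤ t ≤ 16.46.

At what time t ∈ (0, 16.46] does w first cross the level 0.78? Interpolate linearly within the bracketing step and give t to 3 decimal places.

t = 14.122

t=0.000: state=(-0.860, 0.180)
step 1 (dt=0.02): k1=(-0.196, -0.033), k2=(-0.196, -0.033), k3=(-0.196, -0.033), k4=(-0.196, -0.033); state += dt/6·(k1+2k2+2k3+k4)
t=0.020: state=(-0.864, 0.179)
t=0.040: state=(-0.868, 0.179)
t=0.060: state=(-0.872, 0.178)
continuing one RK4 step at a time; state shown every 50 steps (Δt=1):
t=1.000: state=(-1.050, 0.137)
t=2.000: state=(-1.176, 0.077)
t=3.000: state=(-1.212, 0.013)
t=4.000: state=(-1.186, -0.045)
t=5.000: state=(-1.124, -0.093)
t=6.000: state=(-1.040, -0.127)
t=7.000: state=(-0.936, -0.146)
t=8.000: state=(-0.805, -0.149)
t=9.000: state=(-0.624, -0.133)
t=10.000: state=(-0.325, -0.089)
t=11.000: state=(0.302, 0.005)
t=12.000: state=(1.395, 0.202)
t=13.000: state=(1.788, 0.483)
t=14.000: state=(1.726, 0.750)
t=14.120: state=(1.713, 0.780)
next step: t=14.140: state=(1.711, 0.784) — w has crossed 0.78
linear interpolation between t=14.120 (0.77953) and t=14.140 (0.78442) → t≈14.122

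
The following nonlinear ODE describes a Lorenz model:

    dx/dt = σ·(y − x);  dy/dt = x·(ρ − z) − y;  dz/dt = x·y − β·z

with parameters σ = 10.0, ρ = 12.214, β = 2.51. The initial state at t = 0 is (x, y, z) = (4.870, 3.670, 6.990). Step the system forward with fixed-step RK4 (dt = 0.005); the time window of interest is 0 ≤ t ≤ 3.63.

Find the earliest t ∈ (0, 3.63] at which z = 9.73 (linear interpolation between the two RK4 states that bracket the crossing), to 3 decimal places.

t=0.000: state=(4.870, 3.670, 6.990)
step 1 (dt=0.005): k1=(-12.000, 21.771, 0.328), k2=(-11.156, 21.556, 0.479), k3=(-11.182, 21.565, 0.484), k4=(-10.363, 21.359, 0.636); state += dt/6·(k1+2k2+2k3+k4)
t=0.005: state=(4.814, 3.778, 6.992)
t=0.010: state=(4.766, 3.884, 6.996)
t=0.015: state=(4.726, 3.988, 7.002)
continuing one RK4 step at a time; state shown every 40 steps (Δt=0.2):
t=0.200: state=(5.925, 7.183, 8.828)
t=0.240: state=(6.421, 7.613, 9.730)
next step: t=0.245: state=(6.480, 7.653, 9.853) — z has crossed 9.73
linear interpolation between t=0.240 (9.72988) and t=0.245 (9.85320) → t≈0.240

t = 0.240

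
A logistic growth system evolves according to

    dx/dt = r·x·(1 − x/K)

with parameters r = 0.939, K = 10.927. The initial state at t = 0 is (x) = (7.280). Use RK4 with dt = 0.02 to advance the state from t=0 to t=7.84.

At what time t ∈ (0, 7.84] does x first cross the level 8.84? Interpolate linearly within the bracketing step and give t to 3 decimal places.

t = 0.801

t=0.000: state=(7.280)
step 1 (dt=0.02): k1=(2.282), k2=(2.274), k3=(2.274), k4=(2.267); state += dt/6·(k1+2k2+2k3+k4)
t=0.020: state=(7.325)
t=0.040: state=(7.371)
t=0.060: state=(7.416)
continuing one RK4 step at a time; state shown every 25 steps (Δt=0.5):
t=0.500: state=(8.321)
t=0.800: state=(8.838)
next step: t=0.820: state=(8.870) — x has crossed 8.84
linear interpolation between t=0.800 (8.83809) and t=0.820 (8.86963) → t≈0.801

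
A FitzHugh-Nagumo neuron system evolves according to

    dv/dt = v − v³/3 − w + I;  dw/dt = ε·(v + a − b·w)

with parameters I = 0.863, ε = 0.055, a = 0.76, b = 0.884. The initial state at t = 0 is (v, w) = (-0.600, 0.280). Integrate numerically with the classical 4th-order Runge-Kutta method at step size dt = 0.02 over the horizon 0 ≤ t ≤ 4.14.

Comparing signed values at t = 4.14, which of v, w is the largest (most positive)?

largest component: v

t=0.000: state=(-0.600, 0.280)
step 1 (dt=0.02): k1=(0.055, -0.005), k2=(0.055, -0.005), k3=(0.055, -0.005), k4=(0.056, -0.005); state += dt/6·(k1+2k2+2k3+k4)
t=0.020: state=(-0.599, 0.280)
t=0.040: state=(-0.598, 0.280)
t=0.060: state=(-0.597, 0.280)
continuing one RK4 step at a time; state shown every 10 steps (Δt=0.2):
t=0.200: state=(-0.588, 0.279)
t=0.400: state=(-0.574, 0.278)
t=0.600: state=(-0.559, 0.278)
t=0.800: state=(-0.541, 0.277)
t=1.000: state=(-0.519, 0.277)
t=1.200: state=(-0.495, 0.277)
t=1.400: state=(-0.467, 0.278)
t=1.600: state=(-0.434, 0.278)
t=1.800: state=(-0.395, 0.279)
t=2.000: state=(-0.350, 0.281)
t=2.200: state=(-0.296, 0.283)
t=2.400: state=(-0.232, 0.286)
t=2.600: state=(-0.156, 0.289)
t=2.800: state=(-0.063, 0.293)
t=3.000: state=(0.048, 0.299)
t=3.200: state=(0.183, 0.305)
t=3.400: state=(0.345, 0.314)
t=3.600: state=(0.535, 0.324)
t=3.800: state=(0.752, 0.336)
t=4.000: state=(0.985, 0.351)
t=4.140: state=(1.149, 0.362)
compare at T: v=1.149, w=0.362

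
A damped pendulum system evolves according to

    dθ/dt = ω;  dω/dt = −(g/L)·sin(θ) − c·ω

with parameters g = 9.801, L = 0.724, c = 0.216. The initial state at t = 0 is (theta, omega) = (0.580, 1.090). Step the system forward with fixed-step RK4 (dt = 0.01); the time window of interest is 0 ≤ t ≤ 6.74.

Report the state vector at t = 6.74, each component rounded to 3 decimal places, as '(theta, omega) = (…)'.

t=0.000: state=(0.580, 1.090)
step 1 (dt=0.01): k1=(1.090, -7.654), k2=(1.052, -7.708), k3=(1.051, -7.705), k4=(1.013, -7.756); state += dt/6·(k1+2k2+2k3+k4)
t=0.010: state=(0.591, 1.013)
t=0.020: state=(0.600, 0.935)
t=0.030: state=(0.609, 0.856)
continuing one RK4 step at a time; state shown every 25 steps (Δt=0.25):
t=0.250: state=(0.601, -0.915)
t=0.500: state=(0.184, -2.192)
t=0.750: state=(-0.349, -1.771)
t=1.000: state=(-0.594, -0.079)
t=1.250: state=(-0.392, 1.579)
t=1.500: state=(0.091, 2.007)
t=1.750: state=(0.479, 0.902)
t=2.000: state=(0.493, -0.787)
t=2.250: state=(0.141, -1.830)
t=2.500: state=(-0.299, -1.441)
t=2.750: state=(-0.491, -0.006)
t=3.000: state=(-0.308, 1.358)
t=3.250: state=(0.096, 1.647)
t=3.500: state=(0.407, 0.674)
t=3.750: state=(0.396, -0.739)
t=4.000: state=(0.090, -1.538)
t=4.250: state=(-0.269, -1.130)
t=4.500: state=(-0.405, 0.100)
t=4.750: state=(-0.231, 1.193)
t=5.000: state=(0.110, 1.334)
t=5.250: state=(0.349, 0.454)
t=5.500: state=(0.312, -0.715)
t=5.750: state=(0.042, -1.291)
t=6.000: state=(-0.246, -0.854)
t=6.250: state=(-0.332, 0.202)
t=6.500: state=(-0.163, 1.052)
t=6.740: state=(0.111, 1.079)

(theta, omega) = (0.111, 1.079)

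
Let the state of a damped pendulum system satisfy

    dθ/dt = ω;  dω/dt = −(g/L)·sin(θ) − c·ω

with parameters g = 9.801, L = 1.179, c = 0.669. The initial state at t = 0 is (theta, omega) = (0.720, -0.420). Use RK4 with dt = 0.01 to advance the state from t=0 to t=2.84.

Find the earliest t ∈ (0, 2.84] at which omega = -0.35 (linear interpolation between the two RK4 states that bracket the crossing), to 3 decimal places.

t = 0.963

t=0.000: state=(0.720, -0.420)
step 1 (dt=0.01): k1=(-0.420, -5.200), k2=(-0.446, -5.170), k3=(-0.446, -5.169), k4=(-0.472, -5.138); state += dt/6·(k1+2k2+2k3+k4)
t=0.010: state=(0.716, -0.472)
t=0.020: state=(0.711, -0.523)
t=0.030: state=(0.705, -0.573)
continuing one RK4 step at a time; state shown every 10 steps (Δt=0.1):
t=0.100: state=(0.653, -0.905)
t=0.200: state=(0.542, -1.300)
t=0.300: state=(0.397, -1.581)
t=0.400: state=(0.230, -1.726)
t=0.500: state=(0.056, -1.729)
t=0.600: state=(-0.111, -1.593)
t=0.700: state=(-0.258, -1.341)
t=0.800: state=(-0.376, -1.001)
t=0.900: state=(-0.457, -0.608)
t=0.960: state=(-0.486, -0.362)
next step: t=0.970: state=(-0.489, -0.320) — omega has crossed -0.35
linear interpolation between t=0.960 (-0.36161) and t=0.970 (-0.32039) → t≈0.963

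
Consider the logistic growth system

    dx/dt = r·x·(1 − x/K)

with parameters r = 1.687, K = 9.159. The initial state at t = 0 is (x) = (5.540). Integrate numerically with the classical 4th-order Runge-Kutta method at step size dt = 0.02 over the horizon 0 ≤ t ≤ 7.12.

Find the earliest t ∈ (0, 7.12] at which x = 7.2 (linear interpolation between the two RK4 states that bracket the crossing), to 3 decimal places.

t=0.000: state=(5.540)
step 1 (dt=0.02): k1=(3.693), k2=(3.680), k3=(3.680), k4=(3.666); state += dt/6·(k1+2k2+2k3+k4)
t=0.020: state=(5.614)
t=0.040: state=(5.687)
t=0.060: state=(5.759)
continuing one RK4 step at a time; state shown every 25 steps (Δt=0.5):
t=0.500: state=(7.150)
next step: t=0.520: state=(7.202) — x has crossed 7.2
linear interpolation between t=0.500 (7.14972) and t=0.520 (7.20214) → t≈0.519

t = 0.519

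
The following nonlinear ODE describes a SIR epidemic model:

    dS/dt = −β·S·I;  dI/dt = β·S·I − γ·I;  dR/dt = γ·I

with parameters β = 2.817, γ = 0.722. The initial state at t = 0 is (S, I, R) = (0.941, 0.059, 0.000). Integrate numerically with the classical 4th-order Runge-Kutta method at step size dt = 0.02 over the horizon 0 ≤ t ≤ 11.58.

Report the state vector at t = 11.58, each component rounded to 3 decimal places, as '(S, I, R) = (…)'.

(S, I, R) = (0.021, 0.001, 0.978)

t=0.000: state=(0.941, 0.059, 0.000)
step 1 (dt=0.02): k1=(-0.156, 0.114, 0.043), k2=(-0.159, 0.116, 0.043), k3=(-0.159, 0.116, 0.043), k4=(-0.162, 0.118, 0.044); state += dt/6·(k1+2k2+2k3+k4)
t=0.020: state=(0.938, 0.061, 0.001)
t=0.040: state=(0.935, 0.064, 0.002)
t=0.060: state=(0.931, 0.066, 0.003)
continuing one RK4 step at a time; state shown every 25 steps (Δt=0.5):
t=0.500: state=(0.821, 0.144, 0.035)
t=1.000: state=(0.612, 0.277, 0.110)
t=1.500: state=(0.380, 0.388, 0.232)
t=2.000: state=(0.215, 0.407, 0.378)
t=2.500: state=(0.125, 0.357, 0.518)
t=3.000: state=(0.079, 0.287, 0.634)
t=3.500: state=(0.056, 0.219, 0.725)
t=4.000: state=(0.043, 0.164, 0.794)
t=4.500: state=(0.035, 0.120, 0.845)
t=5.000: state=(0.030, 0.088, 0.882)
t=5.500: state=(0.027, 0.064, 0.909)
t=6.000: state=(0.025, 0.046, 0.929)
t=6.500: state=(0.024, 0.033, 0.943)
t=7.000: state=(0.023, 0.024, 0.953)
t=7.500: state=(0.022, 0.017, 0.961)
t=8.000: state=(0.022, 0.012, 0.966)
t=8.500: state=(0.021, 0.009, 0.970)
t=9.000: state=(0.021, 0.006, 0.972)
t=9.500: state=(0.021, 0.005, 0.974)
t=10.000: state=(0.021, 0.003, 0.976)
t=10.500: state=(0.021, 0.002, 0.977)
t=11.000: state=(0.021, 0.002, 0.978)
t=11.500: state=(0.021, 0.001, 0.978)
t=11.580: state=(0.021, 0.001, 0.978)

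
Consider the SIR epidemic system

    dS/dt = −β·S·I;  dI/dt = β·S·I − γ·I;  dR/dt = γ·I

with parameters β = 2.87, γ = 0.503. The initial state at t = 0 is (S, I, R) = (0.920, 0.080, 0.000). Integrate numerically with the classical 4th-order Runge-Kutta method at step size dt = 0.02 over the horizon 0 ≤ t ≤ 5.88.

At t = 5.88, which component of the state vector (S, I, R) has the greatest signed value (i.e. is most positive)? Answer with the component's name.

t=0.000: state=(0.920, 0.080, 0.000)
step 1 (dt=0.02): k1=(-0.211, 0.171, 0.040), k2=(-0.215, 0.174, 0.041), k3=(-0.215, 0.174, 0.041), k4=(-0.219, 0.177, 0.042); state += dt/6·(k1+2k2+2k3+k4)
t=0.020: state=(0.916, 0.083, 0.001)
t=0.040: state=(0.911, 0.087, 0.002)
t=0.060: state=(0.907, 0.091, 0.003)
continuing one RK4 step at a time; state shown every 10 steps (Δt=0.2):
t=0.200: state=(0.869, 0.121, 0.010)
t=0.400: state=(0.798, 0.177, 0.025)
t=0.600: state=(0.708, 0.246, 0.046)
t=0.800: state=(0.601, 0.325, 0.075)
t=1.000: state=(0.488, 0.401, 0.111)
t=1.200: state=(0.380, 0.465, 0.155)
t=1.400: state=(0.287, 0.509, 0.204)
t=1.600: state=(0.213, 0.531, 0.257)
t=1.800: state=(0.157, 0.533, 0.310)
t=2.000: state=(0.116, 0.521, 0.363)
t=2.200: state=(0.086, 0.499, 0.415)
t=2.400: state=(0.065, 0.471, 0.464)
t=2.600: state=(0.050, 0.440, 0.509)
t=2.800: state=(0.039, 0.408, 0.552)
t=3.000: state=(0.031, 0.377, 0.592)
t=3.200: state=(0.026, 0.346, 0.628)
t=3.400: state=(0.021, 0.317, 0.661)
t=3.600: state=(0.018, 0.290, 0.692)
t=3.800: state=(0.015, 0.265, 0.720)
t=4.000: state=(0.013, 0.242, 0.745)
t=4.200: state=(0.011, 0.220, 0.769)
t=4.400: state=(0.010, 0.200, 0.790)
t=4.600: state=(0.009, 0.182, 0.809)
t=4.800: state=(0.008, 0.165, 0.826)
t=5.000: state=(0.008, 0.150, 0.842)
t=5.200: state=(0.007, 0.136, 0.857)
t=5.400: state=(0.006, 0.124, 0.870)
t=5.600: state=(0.006, 0.112, 0.882)
t=5.800: state=(0.006, 0.102, 0.892)
t=5.880: state=(0.006, 0.098, 0.896)
compare at T: S=0.006, I=0.098, R=0.896

largest component: R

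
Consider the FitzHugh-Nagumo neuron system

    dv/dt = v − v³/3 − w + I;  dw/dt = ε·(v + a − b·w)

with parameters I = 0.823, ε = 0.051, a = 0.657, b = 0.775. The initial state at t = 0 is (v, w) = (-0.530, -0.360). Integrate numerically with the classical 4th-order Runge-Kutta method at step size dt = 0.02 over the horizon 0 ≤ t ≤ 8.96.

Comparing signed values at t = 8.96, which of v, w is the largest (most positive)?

t=0.000: state=(-0.530, -0.360)
step 1 (dt=0.02): k1=(0.703, 0.021), k2=(0.707, 0.021), k3=(0.708, 0.021), k4=(0.712, 0.021); state += dt/6·(k1+2k2+2k3+k4)
t=0.020: state=(-0.516, -0.360)
t=0.040: state=(-0.501, -0.359)
t=0.060: state=(-0.487, -0.359)
continuing one RK4 step at a time; state shown every 25 steps (Δt=0.5):
t=0.500: state=(-0.098, -0.345)
t=1.000: state=(0.582, -0.316)
t=1.500: state=(1.441, -0.267)
t=2.000: state=(1.946, -0.202)
t=2.500: state=(2.068, -0.130)
t=3.000: state=(2.075, -0.058)
t=3.500: state=(2.059, 0.011)
t=4.000: state=(2.039, 0.080)
t=4.500: state=(2.017, 0.146)
t=5.000: state=(1.996, 0.210)
t=5.500: state=(1.975, 0.273)
t=6.000: state=(1.954, 0.334)
t=6.500: state=(1.932, 0.393)
t=7.000: state=(1.911, 0.450)
t=7.500: state=(1.890, 0.506)
t=8.000: state=(1.868, 0.560)
t=8.500: state=(1.847, 0.613)
t=8.960: state=(1.827, 0.660)
compare at T: v=1.827, w=0.660

largest component: v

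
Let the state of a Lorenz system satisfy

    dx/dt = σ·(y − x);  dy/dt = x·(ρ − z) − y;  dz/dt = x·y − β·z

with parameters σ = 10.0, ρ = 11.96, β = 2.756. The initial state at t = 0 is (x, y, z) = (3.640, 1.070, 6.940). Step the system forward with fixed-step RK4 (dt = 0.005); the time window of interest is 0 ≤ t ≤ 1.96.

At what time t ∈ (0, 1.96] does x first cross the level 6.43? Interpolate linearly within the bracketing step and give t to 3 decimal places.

t=0.000: state=(3.640, 1.070, 6.940)
step 1 (dt=0.005): k1=(-25.700, 17.203, -15.232), k2=(-24.627, 16.973, -15.042), k3=(-24.660, 16.986, -15.042), k4=(-23.618, 16.763, -14.858); state += dt/6·(k1+2k2+2k3+k4)
t=0.005: state=(3.517, 1.155, 6.865)
t=0.010: state=(3.404, 1.238, 6.791)
t=0.015: state=(3.300, 1.318, 6.720)
continuing one RK4 step at a time; state shown every 20 steps (Δt=0.1):
t=0.100: state=(2.568, 2.522, 5.725)
t=0.200: state=(3.065, 4.004, 5.136)
t=0.300: state=(4.353, 5.967, 5.523)
t=0.400: state=(6.195, 8.163, 7.519)
t=0.410: state=(6.392, 8.351, 7.828)
next step: t=0.415: state=(6.489, 8.439, 7.989) — x has crossed 6.43
linear interpolation between t=0.410 (6.39169) and t=0.415 (6.48943) → t≈0.412

t = 0.412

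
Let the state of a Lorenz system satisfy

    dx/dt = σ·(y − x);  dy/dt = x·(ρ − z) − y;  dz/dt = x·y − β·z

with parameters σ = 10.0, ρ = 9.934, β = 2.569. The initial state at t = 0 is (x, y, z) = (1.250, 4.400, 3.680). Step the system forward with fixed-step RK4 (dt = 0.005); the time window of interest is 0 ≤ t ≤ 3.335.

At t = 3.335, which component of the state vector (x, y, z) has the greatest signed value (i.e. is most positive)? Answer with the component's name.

largest component: z

t=0.000: state=(1.250, 4.400, 3.680)
step 1 (dt=0.005): k1=(31.500, 3.417, -3.954), k2=(30.798, 3.915, -3.571), k3=(30.828, 3.901, -3.579), k4=(30.154, 4.387, -3.202); state += dt/6·(k1+2k2+2k3+k4)
t=0.005: state=(1.404, 4.420, 3.662)
t=0.010: state=(1.552, 4.444, 3.648)
t=0.015: state=(1.693, 4.473, 3.637)
continuing one RK4 step at a time; state shown every 40 steps (Δt=0.2):
t=0.200: state=(5.403, 7.182, 5.632)
t=0.400: state=(7.429, 7.075, 11.741)
t=0.600: state=(4.649, 3.045, 11.663)
t=0.800: state=(2.739, 2.415, 8.314)
t=1.000: state=(2.940, 3.393, 6.192)
t=1.200: state=(4.398, 5.350, 6.251)
t=1.400: state=(6.133, 6.643, 9.070)
t=1.600: state=(5.717, 4.905, 11.074)
t=1.800: state=(4.079, 3.489, 9.629)
t=2.000: state=(3.626, 3.734, 7.805)
t=2.200: state=(4.322, 4.852, 7.325)
t=2.400: state=(5.387, 5.794, 8.587)
t=2.600: state=(5.522, 5.237, 10.038)
t=2.800: state=(4.654, 4.218, 9.695)
t=3.000: state=(4.147, 4.102, 8.549)
t=3.200: state=(4.418, 4.696, 8.028)
t=3.335: state=(4.841, 5.159, 8.297)
compare at T: x=4.841, y=5.159, z=8.297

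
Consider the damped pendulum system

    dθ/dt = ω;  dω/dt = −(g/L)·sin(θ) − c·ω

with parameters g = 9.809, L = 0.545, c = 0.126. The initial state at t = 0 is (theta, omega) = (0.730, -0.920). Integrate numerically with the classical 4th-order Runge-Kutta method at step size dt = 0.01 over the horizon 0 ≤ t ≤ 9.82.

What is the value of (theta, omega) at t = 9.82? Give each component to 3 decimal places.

(theta, omega) = (-0.393, 0.446)

t=0.000: state=(0.730, -0.920)
step 1 (dt=0.01): k1=(-0.920, -11.887), k2=(-0.979, -11.817), k3=(-0.979, -11.813), k4=(-1.038, -11.740); state += dt/6·(k1+2k2+2k3+k4)
t=0.010: state=(0.720, -1.038)
t=0.020: state=(0.709, -1.155)
t=0.030: state=(0.697, -1.270)
continuing one RK4 step at a time; state shown every 50 steps (Δt=0.5):
t=0.500: state=(-0.514, -2.131)
t=1.000: state=(-0.229, 2.814)
t=1.500: state=(0.682, -0.492)
t=2.000: state=(-0.407, -2.166)
t=2.500: state=(-0.270, 2.462)
t=3.000: state=(0.626, -0.217)
t=3.500: state=(-0.329, -2.101)
t=4.000: state=(-0.283, 2.166)
t=4.500: state=(0.569, -0.053)
t=5.000: state=(-0.273, -1.983)
t=5.500: state=(-0.278, 1.924)
t=6.000: state=(0.517, 0.032)
t=6.500: state=(-0.235, -1.839)
t=7.000: state=(-0.262, 1.728)
t=7.500: state=(0.470, 0.063)
t=8.000: state=(-0.209, -1.686)
t=8.500: state=(-0.240, 1.569)
t=9.000: state=(0.427, 0.058)
t=9.500: state=(-0.191, -1.531)
t=9.820: state=(-0.393, 0.446)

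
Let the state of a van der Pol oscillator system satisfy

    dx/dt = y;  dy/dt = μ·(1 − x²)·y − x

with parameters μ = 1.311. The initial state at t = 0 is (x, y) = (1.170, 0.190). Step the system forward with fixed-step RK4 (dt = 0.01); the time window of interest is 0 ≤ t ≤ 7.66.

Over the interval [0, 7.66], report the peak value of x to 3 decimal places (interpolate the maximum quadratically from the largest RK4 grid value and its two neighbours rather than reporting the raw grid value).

t=0.000: state=(1.170, 0.190)
step 1 (dt=0.01): k1=(0.190, -1.262), k2=(0.184, -1.260), k3=(0.184, -1.260), k4=(0.177, -1.259); state += dt/6·(k1+2k2+2k3+k4)
t=0.010: state=(1.172, 0.177)
t=0.020: state=(1.174, 0.165)
t=0.030: state=(1.175, 0.152)
continuing one RK4 step at a time; state shown every 25 steps (Δt=0.25):
t=0.250: state=(1.179, -0.110)
t=0.500: state=(1.118, -0.373)
t=0.750: state=(0.994, -0.619)
t=1.000: state=(0.807, -0.892)
t=1.250: state=(0.541, -1.249)
t=1.500: state=(0.169, -1.762)
t=1.750: state=(-0.352, -2.404)
t=2.000: state=(-1.004, -2.668)
t=2.250: state=(-1.585, -1.803)
t=2.500: state=(-1.877, -0.596)
t=2.750: state=(-1.932, 0.071)
t=3.000: state=(-1.874, 0.350)
t=3.250: state=(-1.768, 0.484)
t=3.500: state=(-1.635, 0.579)
t=3.750: state=(-1.479, 0.676)
t=4.000: state=(-1.295, 0.800)
t=4.250: state=(-1.074, 0.980)
t=4.500: state=(-0.797, 1.258)
t=4.750: state=(-0.431, 1.708)
t=5.000: state=(0.077, 2.385)
t=5.250: state=(0.759, 2.988)
t=5.500: state=(1.471, 2.440)
t=5.750: state=(1.897, 0.976)
t=6.000: state=(2.011, 0.062)
t=6.250: state=(1.975, -0.296)
t=6.500: state=(1.880, -0.442)
t=6.750: state=(1.758, -0.528)
t=7.000: state=(1.617, -0.607)
t=7.250: state=(1.454, -0.701)
t=7.500: state=(1.263, -0.829)
t=7.660: state=(1.122, -0.942)
largest grid value and its neighbours: x(6.020)=2.01202, x(6.030)=2.01210, x(6.040)=2.01198
parabola through these three points peaks at t≈6.029 with x≈2.01211

max x = 2.012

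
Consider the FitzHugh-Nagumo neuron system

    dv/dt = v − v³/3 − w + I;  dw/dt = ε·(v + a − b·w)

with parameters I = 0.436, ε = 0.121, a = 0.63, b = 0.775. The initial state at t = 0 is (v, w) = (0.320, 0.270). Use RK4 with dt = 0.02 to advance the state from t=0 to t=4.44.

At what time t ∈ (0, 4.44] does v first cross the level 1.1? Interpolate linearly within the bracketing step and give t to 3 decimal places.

t=0.000: state=(0.320, 0.270)
step 1 (dt=0.02): k1=(0.475, 0.090), k2=(0.478, 0.090), k3=(0.478, 0.090), k4=(0.482, 0.091); state += dt/6·(k1+2k2+2k3+k4)
t=0.020: state=(0.330, 0.272)
t=0.040: state=(0.339, 0.274)
t=0.060: state=(0.349, 0.275)
continuing one RK4 step at a time; state shown every 10 steps (Δt=0.2):
t=0.200: state=(0.422, 0.289)
t=0.400: state=(0.537, 0.310)
t=0.600: state=(0.666, 0.334)
t=0.800: state=(0.804, 0.360)
t=1.000: state=(0.946, 0.390)
t=1.200: state=(1.085, 0.422)
t=1.220: state=(1.099, 0.425)
next step: t=1.240: state=(1.112, 0.429) — v has crossed 1.1
linear interpolation between t=1.220 (1.09857) and t=1.240 (1.11185) → t≈1.222

t = 1.222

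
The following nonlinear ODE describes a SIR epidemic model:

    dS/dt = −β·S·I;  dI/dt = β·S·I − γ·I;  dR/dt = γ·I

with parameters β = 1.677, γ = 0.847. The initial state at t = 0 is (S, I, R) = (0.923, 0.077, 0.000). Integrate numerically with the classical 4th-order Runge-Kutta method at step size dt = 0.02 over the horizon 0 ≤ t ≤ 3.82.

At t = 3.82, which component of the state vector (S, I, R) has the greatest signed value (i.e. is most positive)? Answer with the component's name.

largest component: R

t=0.000: state=(0.923, 0.077, 0.000)
step 1 (dt=0.02): k1=(-0.119, 0.054, 0.065), k2=(-0.120, 0.054, 0.066), k3=(-0.120, 0.054, 0.066), k4=(-0.121, 0.054, 0.066); state += dt/6·(k1+2k2+2k3+k4)
t=0.020: state=(0.921, 0.078, 0.001)
t=0.040: state=(0.918, 0.079, 0.003)
t=0.060: state=(0.916, 0.080, 0.004)
continuing one RK4 step at a time; state shown every 10 steps (Δt=0.2):
t=0.200: state=(0.898, 0.088, 0.014)
t=0.400: state=(0.870, 0.100, 0.030)
t=0.600: state=(0.839, 0.113, 0.048)
t=0.800: state=(0.807, 0.125, 0.068)
t=1.000: state=(0.772, 0.138, 0.090)
t=1.200: state=(0.735, 0.150, 0.115)
t=1.400: state=(0.698, 0.161, 0.141)
t=1.600: state=(0.660, 0.171, 0.169)
t=1.800: state=(0.623, 0.179, 0.199)
t=2.000: state=(0.586, 0.185, 0.230)
t=2.200: state=(0.550, 0.188, 0.261)
t=2.400: state=(0.516, 0.190, 0.293)
t=2.600: state=(0.484, 0.190, 0.326)
t=2.800: state=(0.455, 0.188, 0.358)
t=3.000: state=(0.427, 0.184, 0.389)
t=3.200: state=(0.402, 0.178, 0.420)
t=3.400: state=(0.379, 0.171, 0.449)
t=3.600: state=(0.358, 0.164, 0.478)
t=3.800: state=(0.340, 0.155, 0.505)
t=3.820: state=(0.338, 0.155, 0.507)
compare at T: S=0.338, I=0.155, R=0.507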